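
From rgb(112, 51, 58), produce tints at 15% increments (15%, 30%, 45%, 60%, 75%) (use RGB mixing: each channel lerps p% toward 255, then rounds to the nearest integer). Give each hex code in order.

15%: (112 + 21.45 = 133.45→133, 51 + 30.6 = 81.6→82, 58 + 29.55 = 87.55→88) → #855258
30%: (112 + 42.9 = 154.9→155, 51 + 61.2 = 112.2→112, 58 + 59.1 = 117.1→117) → #9B7075
45%: (112 + 64.35 = 176.35→176, 51 + 91.8 = 142.8→143, 58 + 88.65 = 146.65→147) → #B08F93
60%: (112 + 85.8 = 197.8→198, 51 + 122.4 = 173.4→173, 58 + 118.2 = 176.2→176) → #C6ADB0
75%: (112 + 107.25 = 219.25→219, 51 + 153 = 204→204, 58 + 147.75 = 205.75→206) → #DBCCCE

#855258, #9B7075, #B08F93, #C6ADB0, #DBCCCE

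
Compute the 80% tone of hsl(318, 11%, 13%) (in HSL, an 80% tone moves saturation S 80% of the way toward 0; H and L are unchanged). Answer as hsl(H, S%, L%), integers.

hsl(318, 2%, 13%)

S moves 80% from 11 toward 0: 11 − 8.8 = 2.2 → 2.
H and L are unchanged.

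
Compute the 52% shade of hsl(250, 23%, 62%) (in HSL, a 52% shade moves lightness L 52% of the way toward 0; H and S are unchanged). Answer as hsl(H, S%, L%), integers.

hsl(250, 23%, 30%)

L moves 52% from 62 toward 0: 62 − 32.24 = 29.76 → 30.
H and S are unchanged.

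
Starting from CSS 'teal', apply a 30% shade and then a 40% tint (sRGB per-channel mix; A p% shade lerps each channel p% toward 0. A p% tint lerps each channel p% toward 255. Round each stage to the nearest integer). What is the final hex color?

CSS teal is rgb(0, 128, 128).
Lerp each channel 30% toward 0:
  R: 0 + 0.3×(0−0) = 0 + 0 = 0 → 0
  G: 128 − 38.4 = 89.6 → 90
  B: 128 − 38.4 = 89.6 → 90
After the shade: rgb(0, 90, 90) = #005A5A.
Lerp each channel 40% toward 255:
  R: 0 + 0.4×(255−0) = 0 + 102 = 102 → 102
  G: 90 + 66 = 156 → 156
  B: 90 + 66 = 156 → 156
rgb(102, 156, 156) = #669C9C.

#669C9C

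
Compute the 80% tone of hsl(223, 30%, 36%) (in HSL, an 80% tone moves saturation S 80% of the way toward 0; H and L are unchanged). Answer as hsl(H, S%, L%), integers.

hsl(223, 6%, 36%)

S moves 80% from 30 toward 0: 30 − 24 = 6 → 6.
H and L are unchanged.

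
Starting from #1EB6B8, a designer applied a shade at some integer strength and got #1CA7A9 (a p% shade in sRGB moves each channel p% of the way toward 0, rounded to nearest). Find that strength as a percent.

8%

#1EB6B8 is rgb(30, 182, 184); #1CA7A9 is rgb(28, 167, 169).
On the B channel (widest range): 169 ≈ 184 + (p/100)(0 − 184), so p ≈ 100×(169 − 184)/(0 − 184) = -1500/-184 = 8.15.
p = 8 reproduces all three channels after rounding.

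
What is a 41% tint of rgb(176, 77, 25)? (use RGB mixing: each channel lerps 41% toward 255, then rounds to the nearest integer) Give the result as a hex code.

A 41% tint moves each channel 41% toward 255:
  R: 176 + 0.41×(255−176) = 176 + 32.39 = 208.39 → 208
  G: 77 + 0.41×(255−77) = 77 + 72.98 = 149.98 → 150
  B: 25 + 94.3 = 119.3 → 119
rgb(208, 150, 119) = #D09677.

#D09677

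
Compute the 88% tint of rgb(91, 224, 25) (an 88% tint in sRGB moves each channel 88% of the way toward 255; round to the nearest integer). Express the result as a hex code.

#ebfbe3

Per channel, c → c + 0.88(255 − c):
  R: 91 + 0.88×(255−91) = 91 + 144.32 = 235.32 → 235
  G: 224 + 0.88×(255−224) = 224 + 27.28 = 251.28 → 251
  B: 25 + 0.88×(255−25) = 25 + 202.4 = 227.4 → 227
rgb(235, 251, 227) = #ebfbe3.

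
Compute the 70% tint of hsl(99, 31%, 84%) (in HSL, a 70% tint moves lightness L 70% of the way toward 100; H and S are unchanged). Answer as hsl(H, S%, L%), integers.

hsl(99, 31%, 95%)

L moves 70% from 84 toward 100: 84 + 11.2 = 95.2 → 95.
H and S are unchanged.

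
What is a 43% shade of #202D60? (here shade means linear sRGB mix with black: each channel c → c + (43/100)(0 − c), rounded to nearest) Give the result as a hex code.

#202D60 is rgb(32, 45, 96).
A 43% shade moves each channel 43% toward 0:
  R: 32 + 0.43×(0−32) = 32 − 13.76 = 18.24 → 18
  G: 45 − 19.35 = 25.65 → 26
  B: 96 + 0.43×(0−96) = 96 − 41.28 = 54.72 → 55
rgb(18, 26, 55) = #121A37.

#121A37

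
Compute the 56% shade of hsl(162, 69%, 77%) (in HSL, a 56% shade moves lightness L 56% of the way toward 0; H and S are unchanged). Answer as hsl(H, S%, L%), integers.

L moves 56% from 77 toward 0: 77 − 43.12 = 33.88 → 34.
H and S are unchanged.

hsl(162, 69%, 34%)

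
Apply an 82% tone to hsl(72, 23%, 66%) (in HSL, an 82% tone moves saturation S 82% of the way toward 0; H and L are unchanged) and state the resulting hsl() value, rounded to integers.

S moves 82% from 23 toward 0: 23 − 18.86 = 4.14 → 4.
H and L are unchanged.

hsl(72, 4%, 66%)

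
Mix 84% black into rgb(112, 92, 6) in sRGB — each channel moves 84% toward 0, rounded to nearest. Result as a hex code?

An 84% shade moves each channel 84% toward 0:
  R: 112 + 0.84×(0−112) = 112 − 94.08 = 17.92 → 18
  G: 92 − 77.28 = 14.72 → 15
  B: 6 + 0.84×(0−6) = 6 − 5.04 = 0.96 → 1
rgb(18, 15, 1) = #120F01.

#120F01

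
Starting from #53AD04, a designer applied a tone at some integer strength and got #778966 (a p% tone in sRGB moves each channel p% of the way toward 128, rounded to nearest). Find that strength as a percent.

79%

#53AD04 is rgb(83, 173, 4); #778966 is rgb(119, 137, 102).
On the B channel (widest range): 102 ≈ 4 + (p/100)(128 − 4), so p ≈ 100×(102 − 4)/(128 − 4) = 9800/124 = 79.03.
p = 79 reproduces all three channels after rounding.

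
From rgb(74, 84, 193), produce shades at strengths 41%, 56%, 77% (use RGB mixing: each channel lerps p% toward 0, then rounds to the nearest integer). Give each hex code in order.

41%: (74 − 30.34 = 43.66→44, 84 − 34.44 = 49.56→50, 193 − 79.13 = 113.87→114) → #2c3272
56%: (74 − 41.44 = 32.56→33, 84 − 47.04 = 36.96→37, 193 − 108.08 = 84.92→85) → #212555
77%: (74 − 56.98 = 17.02→17, 84 − 64.68 = 19.32→19, 193 − 148.61 = 44.39→44) → #11132c

#2c3272, #212555, #11132c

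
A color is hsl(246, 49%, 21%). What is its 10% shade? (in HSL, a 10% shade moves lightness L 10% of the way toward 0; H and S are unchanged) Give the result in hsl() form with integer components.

L moves 10% from 21 toward 0: 21 − 2.1 = 18.9 → 19.
H and S are unchanged.

hsl(246, 49%, 19%)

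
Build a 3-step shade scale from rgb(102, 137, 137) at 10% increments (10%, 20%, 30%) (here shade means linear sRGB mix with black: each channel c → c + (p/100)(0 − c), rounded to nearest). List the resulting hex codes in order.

10%: (102 − 10.2 = 91.8→92, 137 − 13.7 = 123.3→123, 137 − 13.7 = 123.3→123) → #5c7b7b
20%: (102 − 20.4 = 81.6→82, 137 − 27.4 = 109.6→110, 137 − 27.4 = 109.6→110) → #526e6e
30%: (102 − 30.6 = 71.4→71, 137 − 41.1 = 95.9→96, 137 − 41.1 = 95.9→96) → #476060

#5c7b7b, #526e6e, #476060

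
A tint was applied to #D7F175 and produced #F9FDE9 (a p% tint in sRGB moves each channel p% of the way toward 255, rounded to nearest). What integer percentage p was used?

84%

#D7F175 is rgb(215, 241, 117); #F9FDE9 is rgb(249, 253, 233).
On the B channel (widest range): 233 ≈ 117 + (p/100)(255 − 117), so p ≈ 100×(233 − 117)/(255 − 117) = 11600/138 = 84.06.
p = 84 reproduces all three channels after rounding.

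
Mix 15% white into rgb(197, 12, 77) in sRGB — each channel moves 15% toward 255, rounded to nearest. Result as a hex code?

Per channel, c → c + 0.15(255 − c):
  R: 197 + 0.15×(255−197) = 197 + 8.7 = 205.7 → 206
  G: 12 + 36.45 = 48.45 → 48
  B: 77 + 0.15×(255−77) = 77 + 26.7 = 103.7 → 104
rgb(206, 48, 104) = #CE3068.

#CE3068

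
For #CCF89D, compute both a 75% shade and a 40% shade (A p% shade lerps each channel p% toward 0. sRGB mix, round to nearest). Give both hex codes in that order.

#CCF89D is rgb(204, 248, 157).
75% shade:
  R: 204 − 153 = 51 → 51
  G: 248 + 0.75×(0−248) = 248 − 186 = 62 → 62
  B: 157 − 117.75 = 39.25 → 39
  → #333E27
40% shade:
  R: 204 + 0.4×(0−204) = 204 − 81.6 = 122.4 → 122
  G: 248 + 0.4×(0−248) = 248 − 99.2 = 148.8 → 149
  B: 157 − 62.8 = 94.2 → 94
  → #7A955E

#333E27, #7A955E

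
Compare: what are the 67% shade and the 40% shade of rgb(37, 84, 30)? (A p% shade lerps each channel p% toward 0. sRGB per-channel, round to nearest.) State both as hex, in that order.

67% shade:
  R: 37 − 24.79 = 12.21 → 12
  G: 84 − 56.28 = 27.72 → 28
  B: 30 − 20.1 = 9.9 → 10
  → #0C1C0A
40% shade:
  R: 37 − 14.8 = 22.2 → 22
  G: 84 + 0.4×(0−84) = 84 − 33.6 = 50.4 → 50
  B: 30 + 0.4×(0−30) = 30 − 12 = 18 → 18
  → #163212

#0C1C0A, #163212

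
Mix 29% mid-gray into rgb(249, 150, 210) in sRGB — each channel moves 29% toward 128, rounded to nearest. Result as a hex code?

A 29% tone moves each channel 29% toward 128:
  R: 249 − 35.09 = 213.91 → 214
  G: 150 + 0.29×(128−150) = 150 − 6.38 = 143.62 → 144
  B: 210 + 0.29×(128−210) = 210 − 23.78 = 186.22 → 186
rgb(214, 144, 186) = #D690BA.

#D690BA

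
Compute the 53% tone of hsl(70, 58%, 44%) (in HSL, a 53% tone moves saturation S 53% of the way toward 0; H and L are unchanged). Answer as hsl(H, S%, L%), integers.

hsl(70, 27%, 44%)

S moves 53% from 58 toward 0: 58 − 30.74 = 27.26 → 27.
H and L are unchanged.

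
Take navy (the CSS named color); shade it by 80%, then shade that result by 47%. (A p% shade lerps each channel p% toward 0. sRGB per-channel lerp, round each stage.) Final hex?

#00000E

CSS navy is rgb(0, 0, 128).
Lerp each channel 80% toward 0:
  R: 0 + 0.8×(0−0) = 0 + 0 = 0 → 0
  G: 0 + 0 = 0 → 0
  B: 128 + 0.8×(0−128) = 128 − 102.4 = 25.6 → 26
After the shade: rgb(0, 0, 26) = #00001A.
Lerp each channel 47% toward 0:
  R: 0 + 0 = 0 → 0
  G: 0 + 0 = 0 → 0
  B: 26 − 12.22 = 13.78 → 14
rgb(0, 0, 14) = #00000E.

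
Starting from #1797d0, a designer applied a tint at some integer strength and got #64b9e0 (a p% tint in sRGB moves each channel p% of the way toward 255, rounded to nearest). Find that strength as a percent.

33%

#1797d0 is rgb(23, 151, 208); #64b9e0 is rgb(100, 185, 224).
On the R channel (widest range): 100 ≈ 23 + (p/100)(255 − 23), so p ≈ 100×(100 − 23)/(255 − 23) = 7700/232 = 33.19.
p = 33 reproduces all three channels after rounding.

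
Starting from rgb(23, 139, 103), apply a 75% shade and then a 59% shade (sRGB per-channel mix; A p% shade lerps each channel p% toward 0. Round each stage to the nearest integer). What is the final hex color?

A 75% shade moves each channel 75% toward 0:
  R: 23 + 0.75×(0−23) = 23 − 17.25 = 5.75 → 6
  G: 139 − 104.25 = 34.75 → 35
  B: 103 + 0.75×(0−103) = 103 − 77.25 = 25.75 → 26
After the shade: rgb(6, 35, 26) = #06231a.
Per channel, c → c + 0.59(0 − c):
  R: 6 + 0.59×(0−6) = 6 − 3.54 = 2.46 → 2
  G: 35 − 20.65 = 14.35 → 14
  B: 26 + 0.59×(0−26) = 26 − 15.34 = 10.66 → 11
rgb(2, 14, 11) = #020e0b.

#020e0b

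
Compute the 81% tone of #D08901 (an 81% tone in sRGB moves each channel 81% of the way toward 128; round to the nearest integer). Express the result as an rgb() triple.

#D08901 is rgb(208, 137, 1).
An 81% tone moves each channel 81% toward 128:
  R: 208 + 0.81×(128−208) = 208 − 64.8 = 143.2 → 143
  G: 137 + 0.81×(128−137) = 137 − 7.29 = 129.71 → 130
  B: 1 + 0.81×(128−1) = 1 + 102.87 = 103.87 → 104

rgb(143, 130, 104)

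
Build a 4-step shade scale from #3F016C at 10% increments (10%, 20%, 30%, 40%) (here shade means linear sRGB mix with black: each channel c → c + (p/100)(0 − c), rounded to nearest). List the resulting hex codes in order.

#3F016C is rgb(63, 1, 108).
10%: (63 − 6.3 = 56.7→57, 1→1, 108 − 10.8 = 97.2→97) → #390161
20%: (63 − 12.6 = 50.4→50, 1→1, 108 − 21.6 = 86.4→86) → #320156
30%: (63 − 18.9 = 44.1→44, 1→1, 108 − 32.4 = 75.6→76) → #2C014C
40%: (63 − 25.2 = 37.8→38, 1→1, 108 − 43.2 = 64.8→65) → #260141

#390161, #320156, #2C014C, #260141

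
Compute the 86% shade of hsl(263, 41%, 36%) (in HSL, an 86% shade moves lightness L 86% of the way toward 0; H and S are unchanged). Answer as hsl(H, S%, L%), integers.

hsl(263, 41%, 5%)

L moves 86% from 36 toward 0: 36 − 30.96 = 5.04 → 5.
H and S are unchanged.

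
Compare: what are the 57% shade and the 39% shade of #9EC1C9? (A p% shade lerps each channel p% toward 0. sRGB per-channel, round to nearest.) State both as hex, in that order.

#9EC1C9 is rgb(158, 193, 201).
57% shade:
  R: 158 − 90.06 = 67.94 → 68
  G: 193 + 0.57×(0−193) = 193 − 110.01 = 82.99 → 83
  B: 201 − 114.57 = 86.43 → 86
  → #445356
39% shade:
  R: 158 + 0.39×(0−158) = 158 − 61.62 = 96.38 → 96
  G: 193 + 0.39×(0−193) = 193 − 75.27 = 117.73 → 118
  B: 201 + 0.39×(0−201) = 201 − 78.39 = 122.61 → 123
  → #60767B

#445356, #60767B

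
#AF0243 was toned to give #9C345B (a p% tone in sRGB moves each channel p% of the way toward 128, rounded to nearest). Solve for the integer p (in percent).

40%

#AF0243 is rgb(175, 2, 67); #9C345B is rgb(156, 52, 91).
On the G channel (widest range): 52 ≈ 2 + (p/100)(128 − 2), so p ≈ 100×(52 − 2)/(128 − 2) = 5000/126 = 39.68.
p = 40 reproduces all three channels after rounding.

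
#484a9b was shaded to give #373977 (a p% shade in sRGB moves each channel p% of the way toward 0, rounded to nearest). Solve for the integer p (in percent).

#484a9b is rgb(72, 74, 155); #373977 is rgb(55, 57, 119).
On the B channel (widest range): 119 ≈ 155 + (p/100)(0 − 155), so p ≈ 100×(119 − 155)/(0 − 155) = -3600/-155 = 23.23.
p = 23 reproduces all three channels after rounding.

23%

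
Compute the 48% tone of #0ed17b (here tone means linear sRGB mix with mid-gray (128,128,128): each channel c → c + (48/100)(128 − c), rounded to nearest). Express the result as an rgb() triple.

#0ed17b is rgb(14, 209, 123).
Per channel, c → c + 0.48(128 − c):
  R: 14 + 54.72 = 68.72 → 69
  G: 209 − 38.88 = 170.12 → 170
  B: 123 + 0.48×(128−123) = 123 + 2.4 = 125.4 → 125

rgb(69, 170, 125)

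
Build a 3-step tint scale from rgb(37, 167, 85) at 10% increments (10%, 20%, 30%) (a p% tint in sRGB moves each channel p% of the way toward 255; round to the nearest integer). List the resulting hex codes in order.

10%: (37 + 21.8 = 58.8→59, 167 + 8.8 = 175.8→176, 85 + 17 = 102→102) → #3BB066
20%: (37 + 43.6 = 80.6→81, 167 + 17.6 = 184.6→185, 85 + 34 = 119→119) → #51B977
30%: (37 + 65.4 = 102.4→102, 167 + 26.4 = 193.4→193, 85 + 51 = 136→136) → #66C188

#3BB066, #51B977, #66C188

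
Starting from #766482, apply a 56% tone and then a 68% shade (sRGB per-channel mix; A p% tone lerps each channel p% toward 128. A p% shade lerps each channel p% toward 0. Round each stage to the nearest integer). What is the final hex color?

#282529

#766482 is rgb(118, 100, 130).
Lerp each channel 56% toward 128:
  R: 118 + 0.56×(128−118) = 118 + 5.6 = 123.6 → 124
  G: 100 + 15.68 = 115.68 → 116
  B: 130 − 1.12 = 128.88 → 129
After the tone: rgb(124, 116, 129) = #7C7481.
Per channel, c → c + 0.68(0 − c):
  R: 124 + 0.68×(0−124) = 124 − 84.32 = 39.68 → 40
  G: 116 − 78.88 = 37.12 → 37
  B: 129 + 0.68×(0−129) = 129 − 87.72 = 41.28 → 41
rgb(40, 37, 41) = #282529.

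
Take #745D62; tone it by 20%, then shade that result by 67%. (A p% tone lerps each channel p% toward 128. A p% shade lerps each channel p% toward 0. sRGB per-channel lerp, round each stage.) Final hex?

#272122

#745D62 is rgb(116, 93, 98).
A 20% tone moves each channel 20% toward 128:
  R: 116 + 0.2×(128−116) = 116 + 2.4 = 118.4 → 118
  G: 93 + 7 = 100 → 100
  B: 98 + 6 = 104 → 104
After the tone: rgb(118, 100, 104) = #766468.
Per channel, c → c + 0.67(0 − c):
  R: 118 + 0.67×(0−118) = 118 − 79.06 = 38.94 → 39
  G: 100 + 0.67×(0−100) = 100 − 67 = 33 → 33
  B: 104 − 69.68 = 34.32 → 34
rgb(39, 33, 34) = #272122.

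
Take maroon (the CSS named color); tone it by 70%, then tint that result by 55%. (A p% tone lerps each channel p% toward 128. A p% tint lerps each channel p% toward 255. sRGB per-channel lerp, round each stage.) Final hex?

#C6B5B5

CSS maroon is rgb(128, 0, 0).
Lerp each channel 70% toward 128:
  R: 128 + 0 = 128 → 128
  G: 0 + 0.7×(128−0) = 0 + 89.6 = 89.6 → 90
  B: 0 + 0.7×(128−0) = 0 + 89.6 = 89.6 → 90
After the tone: rgb(128, 90, 90) = #805A5A.
Lerp each channel 55% toward 255:
  R: 128 + 0.55×(255−128) = 128 + 69.85 = 197.85 → 198
  G: 90 + 0.55×(255−90) = 90 + 90.75 = 180.75 → 181
  B: 90 + 0.55×(255−90) = 90 + 90.75 = 180.75 → 181
rgb(198, 181, 181) = #C6B5B5.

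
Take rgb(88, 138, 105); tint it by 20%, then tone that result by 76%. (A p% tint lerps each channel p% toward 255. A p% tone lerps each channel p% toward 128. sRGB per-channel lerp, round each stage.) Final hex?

Per channel, c → c + 0.2(255 − c):
  R: 88 + 0.2×(255−88) = 88 + 33.4 = 121.4 → 121
  G: 138 + 23.4 = 161.4 → 161
  B: 105 + 0.2×(255−105) = 105 + 30 = 135 → 135
After the tint: rgb(121, 161, 135) = #79A187.
Lerp each channel 76% toward 128:
  R: 121 + 0.76×(128−121) = 121 + 5.32 = 126.32 → 126
  G: 161 − 25.08 = 135.92 → 136
  B: 135 − 5.32 = 129.68 → 130
rgb(126, 136, 130) = #7E8882.

#7E8882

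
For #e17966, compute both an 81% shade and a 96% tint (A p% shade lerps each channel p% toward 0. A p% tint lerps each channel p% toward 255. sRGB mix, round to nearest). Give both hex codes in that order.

#2b1713, #fefaf9

#e17966 is rgb(225, 121, 102).
81% shade:
  R: 225 − 182.25 = 42.75 → 43
  G: 121 + 0.81×(0−121) = 121 − 98.01 = 22.99 → 23
  B: 102 + 0.81×(0−102) = 102 − 82.62 = 19.38 → 19
  → #2b1713
96% tint:
  R: 225 + 28.8 = 253.8 → 254
  G: 121 + 128.64 = 249.64 → 250
  B: 102 + 0.96×(255−102) = 102 + 146.88 = 248.88 → 249
  → #fefaf9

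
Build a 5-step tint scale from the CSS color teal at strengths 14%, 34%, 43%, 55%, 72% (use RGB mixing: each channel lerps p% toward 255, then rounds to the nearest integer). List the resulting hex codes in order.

CSS teal is rgb(0, 128, 128).
14%: (0 + 35.7 = 35.7→36, 128 + 17.78 = 145.78→146, 128 + 17.78 = 145.78→146) → #249292
34%: (0 + 86.7 = 86.7→87, 128 + 43.18 = 171.18→171, 128 + 43.18 = 171.18→171) → #57ABAB
43%: (0 + 109.65 = 109.65→110, 128 + 54.61 = 182.61→183, 128 + 54.61 = 182.61→183) → #6EB7B7
55%: (0 + 140.25 = 140.25→140, 128 + 69.85 = 197.85→198, 128 + 69.85 = 197.85→198) → #8CC6C6
72%: (0 + 183.6 = 183.6→184, 128 + 91.44 = 219.44→219, 128 + 91.44 = 219.44→219) → #B8DBDB

#249292, #57ABAB, #6EB7B7, #8CC6C6, #B8DBDB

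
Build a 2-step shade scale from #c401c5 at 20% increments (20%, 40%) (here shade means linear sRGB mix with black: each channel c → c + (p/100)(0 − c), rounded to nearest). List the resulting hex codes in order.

#9d019e, #760176

#c401c5 is rgb(196, 1, 197).
20%: (196 − 39.2 = 156.8→157, 1→1, 197 − 39.4 = 157.6→158) → #9d019e
40%: (196 − 78.4 = 117.6→118, 1→1, 197 − 78.8 = 118.2→118) → #760176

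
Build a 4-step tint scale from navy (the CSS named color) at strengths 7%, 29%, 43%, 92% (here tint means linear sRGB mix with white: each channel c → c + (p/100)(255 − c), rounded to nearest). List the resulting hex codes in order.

#121289, #4A4AA5, #6E6EB7, #EBEBF5

CSS navy is rgb(0, 0, 128).
7%: (0 + 17.85 = 17.85→18, 0 + 17.85 = 17.85→18, 128 + 8.89 = 136.89→137) → #121289
29%: (0 + 73.95 = 73.95→74, 0 + 73.95 = 73.95→74, 128 + 36.83 = 164.83→165) → #4A4AA5
43%: (0 + 109.65 = 109.65→110, 0 + 109.65 = 109.65→110, 128 + 54.61 = 182.61→183) → #6E6EB7
92%: (0 + 234.6 = 234.6→235, 0 + 234.6 = 234.6→235, 128 + 116.84 = 244.84→245) → #EBEBF5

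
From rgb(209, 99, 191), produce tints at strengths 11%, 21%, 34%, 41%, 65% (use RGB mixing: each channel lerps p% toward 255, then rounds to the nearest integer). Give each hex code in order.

11%: (209 + 5.06 = 214.06→214, 99 + 17.16 = 116.16→116, 191 + 7.04 = 198.04→198) → #d674c6
21%: (209 + 9.66 = 218.66→219, 99 + 32.76 = 131.76→132, 191 + 13.44 = 204.44→204) → #db84cc
34%: (209 + 15.64 = 224.64→225, 99 + 53.04 = 152.04→152, 191 + 21.76 = 212.76→213) → #e198d5
41%: (209 + 18.86 = 227.86→228, 99 + 63.96 = 162.96→163, 191 + 26.24 = 217.24→217) → #e4a3d9
65%: (209 + 29.9 = 238.9→239, 99 + 101.4 = 200.4→200, 191 + 41.6 = 232.6→233) → #efc8e9

#d674c6, #db84cc, #e198d5, #e4a3d9, #efc8e9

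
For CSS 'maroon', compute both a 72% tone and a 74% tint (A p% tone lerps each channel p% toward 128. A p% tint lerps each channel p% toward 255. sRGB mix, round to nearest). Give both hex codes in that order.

CSS maroon is rgb(128, 0, 0).
72% tone:
  R: 128 + 0 = 128 → 128
  G: 0 + 0.72×(128−0) = 0 + 92.16 = 92.16 → 92
  B: 0 + 0.72×(128−0) = 0 + 92.16 = 92.16 → 92
  → #805C5C
74% tint:
  R: 128 + 93.98 = 221.98 → 222
  G: 0 + 188.7 = 188.7 → 189
  B: 0 + 0.74×(255−0) = 0 + 188.7 = 188.7 → 189
  → #DEBDBD

#805C5C, #DEBDBD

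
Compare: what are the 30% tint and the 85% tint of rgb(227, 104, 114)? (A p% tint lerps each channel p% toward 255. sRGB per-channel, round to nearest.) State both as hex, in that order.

#EB959C, #FBE8EA

30% tint:
  R: 227 + 8.4 = 235.4 → 235
  G: 104 + 45.3 = 149.3 → 149
  B: 114 + 42.3 = 156.3 → 156
  → #EB959C
85% tint:
  R: 227 + 0.85×(255−227) = 227 + 23.8 = 250.8 → 251
  G: 104 + 0.85×(255−104) = 104 + 128.35 = 232.35 → 232
  B: 114 + 0.85×(255−114) = 114 + 119.85 = 233.85 → 234
  → #FBE8EA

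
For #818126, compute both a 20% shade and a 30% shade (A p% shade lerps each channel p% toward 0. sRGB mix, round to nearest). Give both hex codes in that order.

#67671e, #5a5a1b

#818126 is rgb(129, 129, 38).
20% shade:
  R: 129 − 25.8 = 103.2 → 103
  G: 129 + 0.2×(0−129) = 129 − 25.8 = 103.2 → 103
  B: 38 − 7.6 = 30.4 → 30
  → #67671e
30% shade:
  R: 129 − 38.7 = 90.3 → 90
  G: 129 + 0.3×(0−129) = 129 − 38.7 = 90.3 → 90
  B: 38 − 11.4 = 26.6 → 27
  → #5a5a1b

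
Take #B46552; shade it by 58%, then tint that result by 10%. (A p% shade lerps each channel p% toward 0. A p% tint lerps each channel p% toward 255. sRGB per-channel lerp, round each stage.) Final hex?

#5E3F38

#B46552 is rgb(180, 101, 82).
Lerp each channel 58% toward 0:
  R: 180 + 0.58×(0−180) = 180 − 104.4 = 75.6 → 76
  G: 101 − 58.58 = 42.42 → 42
  B: 82 + 0.58×(0−82) = 82 − 47.56 = 34.44 → 34
After the shade: rgb(76, 42, 34) = #4C2A22.
Per channel, c → c + 0.1(255 − c):
  R: 76 + 0.1×(255−76) = 76 + 17.9 = 93.9 → 94
  G: 42 + 0.1×(255−42) = 42 + 21.3 = 63.3 → 63
  B: 34 + 0.1×(255−34) = 34 + 22.1 = 56.1 → 56
rgb(94, 63, 56) = #5E3F38.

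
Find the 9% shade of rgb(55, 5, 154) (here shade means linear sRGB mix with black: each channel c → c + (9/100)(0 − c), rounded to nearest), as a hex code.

#32058c

Per channel, c → c + 0.09(0 − c):
  R: 55 + 0.09×(0−55) = 55 − 4.95 = 50.05 → 50
  G: 5 + 0.09×(0−5) = 5 − 0.45 = 4.55 → 5
  B: 154 − 13.86 = 140.14 → 140
rgb(50, 5, 140) = #32058c.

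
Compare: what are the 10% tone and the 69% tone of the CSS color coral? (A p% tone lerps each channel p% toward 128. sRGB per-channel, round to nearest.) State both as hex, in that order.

#F27F55, #A78071

CSS coral is rgb(255, 127, 80).
10% tone:
  R: 255 + 0.1×(128−255) = 255 − 12.7 = 242.3 → 242
  G: 127 + 0.1×(128−127) = 127 + 0.1 = 127.1 → 127
  B: 80 + 0.1×(128−80) = 80 + 4.8 = 84.8 → 85
  → #F27F55
69% tone:
  R: 255 + 0.69×(128−255) = 255 − 87.63 = 167.37 → 167
  G: 127 + 0.69×(128−127) = 127 + 0.69 = 127.69 → 128
  B: 80 + 33.12 = 113.12 → 113
  → #A78071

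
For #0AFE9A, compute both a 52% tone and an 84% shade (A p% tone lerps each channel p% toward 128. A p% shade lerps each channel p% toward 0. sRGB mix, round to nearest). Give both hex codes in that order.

#47BC8C, #022919

#0AFE9A is rgb(10, 254, 154).
52% tone:
  R: 10 + 0.52×(128−10) = 10 + 61.36 = 71.36 → 71
  G: 254 − 65.52 = 188.48 → 188
  B: 154 + 0.52×(128−154) = 154 − 13.52 = 140.48 → 140
  → #47BC8C
84% shade:
  R: 10 − 8.4 = 1.6 → 2
  G: 254 − 213.36 = 40.64 → 41
  B: 154 − 129.36 = 24.64 → 25
  → #022919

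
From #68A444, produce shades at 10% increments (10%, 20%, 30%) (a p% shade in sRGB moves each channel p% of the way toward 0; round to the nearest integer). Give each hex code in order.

#68A444 is rgb(104, 164, 68).
10%: (104 − 10.4 = 93.6→94, 164 − 16.4 = 147.6→148, 68 − 6.8 = 61.2→61) → #5E943D
20%: (104 − 20.8 = 83.2→83, 164 − 32.8 = 131.2→131, 68 − 13.6 = 54.4→54) → #538336
30%: (104 − 31.2 = 72.8→73, 164 − 49.2 = 114.8→115, 68 − 20.4 = 47.6→48) → #497330

#5E943D, #538336, #497330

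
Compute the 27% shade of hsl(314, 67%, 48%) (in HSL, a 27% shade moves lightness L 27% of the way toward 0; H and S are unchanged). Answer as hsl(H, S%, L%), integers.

L moves 27% from 48 toward 0: 48 − 12.96 = 35.04 → 35.
H and S are unchanged.

hsl(314, 67%, 35%)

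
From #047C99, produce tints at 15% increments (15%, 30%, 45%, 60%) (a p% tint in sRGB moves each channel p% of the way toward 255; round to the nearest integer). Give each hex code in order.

#2A90A8, #4FA3B8, #75B7C7, #9BCBD6

#047C99 is rgb(4, 124, 153).
15%: (4 + 37.65 = 41.65→42, 124 + 19.65 = 143.65→144, 153 + 15.3 = 168.3→168) → #2A90A8
30%: (4 + 75.3 = 79.3→79, 124 + 39.3 = 163.3→163, 153 + 30.6 = 183.6→184) → #4FA3B8
45%: (4 + 112.95 = 116.95→117, 124 + 58.95 = 182.95→183, 153 + 45.9 = 198.9→199) → #75B7C7
60%: (4 + 150.6 = 154.6→155, 124 + 78.6 = 202.6→203, 153 + 61.2 = 214.2→214) → #9BCBD6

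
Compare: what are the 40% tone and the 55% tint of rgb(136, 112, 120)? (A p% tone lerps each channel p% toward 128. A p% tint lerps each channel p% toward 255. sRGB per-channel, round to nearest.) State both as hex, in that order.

#85767B, #C9BFC2

40% tone:
  R: 136 − 3.2 = 132.8 → 133
  G: 112 + 0.4×(128−112) = 112 + 6.4 = 118.4 → 118
  B: 120 + 3.2 = 123.2 → 123
  → #85767B
55% tint:
  R: 136 + 0.55×(255−136) = 136 + 65.45 = 201.45 → 201
  G: 112 + 0.55×(255−112) = 112 + 78.65 = 190.65 → 191
  B: 120 + 0.55×(255−120) = 120 + 74.25 = 194.25 → 194
  → #C9BFC2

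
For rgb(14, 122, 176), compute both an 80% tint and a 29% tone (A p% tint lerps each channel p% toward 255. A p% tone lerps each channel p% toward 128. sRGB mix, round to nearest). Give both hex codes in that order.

#CFE4EF, #2F7CA2

80% tint:
  R: 14 + 192.8 = 206.8 → 207
  G: 122 + 0.8×(255−122) = 122 + 106.4 = 228.4 → 228
  B: 176 + 63.2 = 239.2 → 239
  → #CFE4EF
29% tone:
  R: 14 + 0.29×(128−14) = 14 + 33.06 = 47.06 → 47
  G: 122 + 0.29×(128−122) = 122 + 1.74 = 123.74 → 124
  B: 176 + 0.29×(128−176) = 176 − 13.92 = 162.08 → 162
  → #2F7CA2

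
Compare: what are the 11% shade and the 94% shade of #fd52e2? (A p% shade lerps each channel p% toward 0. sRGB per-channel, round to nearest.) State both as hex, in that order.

#e149c9, #0f050e

#fd52e2 is rgb(253, 82, 226).
11% shade:
  R: 253 + 0.11×(0−253) = 253 − 27.83 = 225.17 → 225
  G: 82 − 9.02 = 72.98 → 73
  B: 226 − 24.86 = 201.14 → 201
  → #e149c9
94% shade:
  R: 253 − 237.82 = 15.18 → 15
  G: 82 + 0.94×(0−82) = 82 − 77.08 = 4.92 → 5
  B: 226 − 212.44 = 13.56 → 14
  → #0f050e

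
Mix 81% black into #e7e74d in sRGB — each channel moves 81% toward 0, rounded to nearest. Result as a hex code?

#e7e74d is rgb(231, 231, 77).
Lerp each channel 81% toward 0:
  R: 231 + 0.81×(0−231) = 231 − 187.11 = 43.89 → 44
  G: 231 + 0.81×(0−231) = 231 − 187.11 = 43.89 → 44
  B: 77 + 0.81×(0−77) = 77 − 62.37 = 14.63 → 15
rgb(44, 44, 15) = #2c2c0f.

#2c2c0f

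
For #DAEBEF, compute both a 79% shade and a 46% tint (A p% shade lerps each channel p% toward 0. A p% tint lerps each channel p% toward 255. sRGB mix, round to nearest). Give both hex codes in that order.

#DAEBEF is rgb(218, 235, 239).
79% shade:
  R: 218 + 0.79×(0−218) = 218 − 172.22 = 45.78 → 46
  G: 235 − 185.65 = 49.35 → 49
  B: 239 − 188.81 = 50.19 → 50
  → #2E3132
46% tint:
  R: 218 + 0.46×(255−218) = 218 + 17.02 = 235.02 → 235
  G: 235 + 0.46×(255−235) = 235 + 9.2 = 244.2 → 244
  B: 239 + 0.46×(255−239) = 239 + 7.36 = 246.36 → 246
  → #EBF4F6

#2E3132, #EBF4F6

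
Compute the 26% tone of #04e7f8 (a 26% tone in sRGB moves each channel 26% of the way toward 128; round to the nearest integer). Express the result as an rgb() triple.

rgb(36, 204, 217)

#04e7f8 is rgb(4, 231, 248).
A 26% tone moves each channel 26% toward 128:
  R: 4 + 32.24 = 36.24 → 36
  G: 231 + 0.26×(128−231) = 231 − 26.78 = 204.22 → 204
  B: 248 + 0.26×(128−248) = 248 − 31.2 = 216.8 → 217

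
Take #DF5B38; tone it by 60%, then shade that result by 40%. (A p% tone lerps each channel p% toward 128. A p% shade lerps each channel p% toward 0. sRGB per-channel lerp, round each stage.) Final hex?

#64443B

#DF5B38 is rgb(223, 91, 56).
Per channel, c → c + 0.6(128 − c):
  R: 223 + 0.6×(128−223) = 223 − 57 = 166 → 166
  G: 91 + 0.6×(128−91) = 91 + 22.2 = 113.2 → 113
  B: 56 + 0.6×(128−56) = 56 + 43.2 = 99.2 → 99
After the tone: rgb(166, 113, 99) = #A67163.
Lerp each channel 40% toward 0:
  R: 166 + 0.4×(0−166) = 166 − 66.4 = 99.6 → 100
  G: 113 + 0.4×(0−113) = 113 − 45.2 = 67.8 → 68
  B: 99 + 0.4×(0−99) = 99 − 39.6 = 59.4 → 59
rgb(100, 68, 59) = #64443B.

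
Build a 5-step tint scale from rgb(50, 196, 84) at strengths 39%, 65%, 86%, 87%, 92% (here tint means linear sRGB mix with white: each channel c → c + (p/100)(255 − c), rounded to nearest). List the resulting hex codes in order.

39%: (50 + 79.95 = 129.95→130, 196 + 23.01 = 219.01→219, 84 + 66.69 = 150.69→151) → #82db97
65%: (50 + 133.25 = 183.25→183, 196 + 38.35 = 234.35→234, 84 + 111.15 = 195.15→195) → #b7eac3
86%: (50 + 176.3 = 226.3→226, 196 + 50.74 = 246.74→247, 84 + 147.06 = 231.06→231) → #e2f7e7
87%: (50 + 178.35 = 228.35→228, 196 + 51.33 = 247.33→247, 84 + 148.77 = 232.77→233) → #e4f7e9
92%: (50 + 188.6 = 238.6→239, 196 + 54.28 = 250.28→250, 84 + 157.32 = 241.32→241) → #effaf1

#82db97, #b7eac3, #e2f7e7, #e4f7e9, #effaf1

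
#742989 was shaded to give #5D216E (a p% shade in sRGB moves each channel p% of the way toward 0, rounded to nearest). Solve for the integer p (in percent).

#742989 is rgb(116, 41, 137); #5D216E is rgb(93, 33, 110).
On the B channel (widest range): 110 ≈ 137 + (p/100)(0 − 137), so p ≈ 100×(110 − 137)/(0 − 137) = -2700/-137 = 19.71.
p = 20 reproduces all three channels after rounding.

20%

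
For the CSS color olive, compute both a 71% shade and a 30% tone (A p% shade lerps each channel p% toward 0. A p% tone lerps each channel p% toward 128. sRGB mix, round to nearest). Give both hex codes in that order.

#252500, #808026

CSS olive is rgb(128, 128, 0).
71% shade:
  R: 128 + 0.71×(0−128) = 128 − 90.88 = 37.12 → 37
  G: 128 + 0.71×(0−128) = 128 − 90.88 = 37.12 → 37
  B: 0 + 0.71×(0−0) = 0 + 0 = 0 → 0
  → #252500
30% tone:
  R: 128 + 0.3×(128−128) = 128 + 0 = 128 → 128
  G: 128 + 0 = 128 → 128
  B: 0 + 38.4 = 38.4 → 38
  → #808026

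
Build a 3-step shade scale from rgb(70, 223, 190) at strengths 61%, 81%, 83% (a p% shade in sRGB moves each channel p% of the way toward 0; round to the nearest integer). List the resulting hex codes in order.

61%: (70 − 42.7 = 27.3→27, 223 − 136.03 = 86.97→87, 190 − 115.9 = 74.1→74) → #1b574a
81%: (70 − 56.7 = 13.3→13, 223 − 180.63 = 42.37→42, 190 − 153.9 = 36.1→36) → #0d2a24
83%: (70 − 58.1 = 11.9→12, 223 − 185.09 = 37.91→38, 190 − 157.7 = 32.3→32) → #0c2620

#1b574a, #0d2a24, #0c2620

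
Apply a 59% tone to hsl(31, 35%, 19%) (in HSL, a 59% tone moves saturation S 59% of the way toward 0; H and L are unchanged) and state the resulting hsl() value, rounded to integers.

hsl(31, 14%, 19%)

S moves 59% from 35 toward 0: 35 − 20.65 = 14.35 → 14.
H and L are unchanged.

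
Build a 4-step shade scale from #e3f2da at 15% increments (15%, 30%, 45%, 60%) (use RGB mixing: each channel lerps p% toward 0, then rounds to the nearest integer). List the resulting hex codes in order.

#c1ceb9, #9fa999, #7d8578, #5b6157

#e3f2da is rgb(227, 242, 218).
15%: (227 − 34.05 = 192.95→193, 242 − 36.3 = 205.7→206, 218 − 32.7 = 185.3→185) → #c1ceb9
30%: (227 − 68.1 = 158.9→159, 242 − 72.6 = 169.4→169, 218 − 65.4 = 152.6→153) → #9fa999
45%: (227 − 102.15 = 124.85→125, 242 − 108.9 = 133.1→133, 218 − 98.1 = 119.9→120) → #7d8578
60%: (227 − 136.2 = 90.8→91, 242 − 145.2 = 96.8→97, 218 − 130.8 = 87.2→87) → #5b6157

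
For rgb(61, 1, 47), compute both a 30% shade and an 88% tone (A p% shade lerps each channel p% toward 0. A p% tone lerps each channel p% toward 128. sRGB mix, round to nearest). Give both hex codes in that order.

#2B0121, #787176

30% shade:
  R: 61 + 0.3×(0−61) = 61 − 18.3 = 42.7 → 43
  G: 1 + 0.3×(0−1) = 1 − 0.3 = 0.7 → 1
  B: 47 + 0.3×(0−47) = 47 − 14.1 = 32.9 → 33
  → #2B0121
88% tone:
  R: 61 + 0.88×(128−61) = 61 + 58.96 = 119.96 → 120
  G: 1 + 111.76 = 112.76 → 113
  B: 47 + 0.88×(128−47) = 47 + 71.28 = 118.28 → 118
  → #787176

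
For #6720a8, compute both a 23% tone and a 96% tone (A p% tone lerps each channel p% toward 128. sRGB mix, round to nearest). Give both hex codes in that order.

#6d369f, #7f7c82

#6720a8 is rgb(103, 32, 168).
23% tone:
  R: 103 + 0.23×(128−103) = 103 + 5.75 = 108.75 → 109
  G: 32 + 22.08 = 54.08 → 54
  B: 168 + 0.23×(128−168) = 168 − 9.2 = 158.8 → 159
  → #6d369f
96% tone:
  R: 103 + 24 = 127 → 127
  G: 32 + 0.96×(128−32) = 32 + 92.16 = 124.16 → 124
  B: 168 + 0.96×(128−168) = 168 − 38.4 = 129.6 → 130
  → #7f7c82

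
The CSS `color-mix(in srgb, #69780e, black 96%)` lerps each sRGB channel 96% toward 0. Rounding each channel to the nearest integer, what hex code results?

#040501

#69780e is rgb(105, 120, 14).
Lerp each channel 96% toward 0:
  R: 105 − 100.8 = 4.2 → 4
  G: 120 + 0.96×(0−120) = 120 − 115.2 = 4.8 → 5
  B: 14 + 0.96×(0−14) = 14 − 13.44 = 0.56 → 1
rgb(4, 5, 1) = #040501.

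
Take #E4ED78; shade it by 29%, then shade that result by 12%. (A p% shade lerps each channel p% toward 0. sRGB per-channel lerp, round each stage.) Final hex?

#8F944B

#E4ED78 is rgb(228, 237, 120).
Per channel, c → c + 0.29(0 − c):
  R: 228 − 66.12 = 161.88 → 162
  G: 237 + 0.29×(0−237) = 237 − 68.73 = 168.27 → 168
  B: 120 + 0.29×(0−120) = 120 − 34.8 = 85.2 → 85
After the shade: rgb(162, 168, 85) = #A2A855.
Lerp each channel 12% toward 0:
  R: 162 + 0.12×(0−162) = 162 − 19.44 = 142.56 → 143
  G: 168 + 0.12×(0−168) = 168 − 20.16 = 147.84 → 148
  B: 85 + 0.12×(0−85) = 85 − 10.2 = 74.8 → 75
rgb(143, 148, 75) = #8F944B.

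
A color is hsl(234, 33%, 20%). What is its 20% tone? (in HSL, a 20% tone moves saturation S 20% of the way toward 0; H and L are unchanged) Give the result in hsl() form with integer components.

hsl(234, 26%, 20%)

S moves 20% from 33 toward 0: 33 − 6.6 = 26.4 → 26.
H and L are unchanged.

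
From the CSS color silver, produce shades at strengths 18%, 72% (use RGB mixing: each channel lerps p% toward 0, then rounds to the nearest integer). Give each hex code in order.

CSS silver is rgb(192, 192, 192).
18%: (192 − 34.56 = 157.44→157, 192 − 34.56 = 157.44→157, 192 − 34.56 = 157.44→157) → #9d9d9d
72%: (192 − 138.24 = 53.76→54, 192 − 138.24 = 53.76→54, 192 − 138.24 = 53.76→54) → #363636

#9d9d9d, #363636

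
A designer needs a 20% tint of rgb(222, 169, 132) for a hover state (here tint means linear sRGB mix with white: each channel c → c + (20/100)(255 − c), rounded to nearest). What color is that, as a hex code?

#E5BA9D

Per channel, c → c + 0.2(255 − c):
  R: 222 + 0.2×(255−222) = 222 + 6.6 = 228.6 → 229
  G: 169 + 0.2×(255−169) = 169 + 17.2 = 186.2 → 186
  B: 132 + 24.6 = 156.6 → 157
rgb(229, 186, 157) = #E5BA9D.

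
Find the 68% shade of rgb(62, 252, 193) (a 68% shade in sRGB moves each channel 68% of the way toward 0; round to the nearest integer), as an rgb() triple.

rgb(20, 81, 62)

A 68% shade moves each channel 68% toward 0:
  R: 62 + 0.68×(0−62) = 62 − 42.16 = 19.84 → 20
  G: 252 − 171.36 = 80.64 → 81
  B: 193 − 131.24 = 61.76 → 62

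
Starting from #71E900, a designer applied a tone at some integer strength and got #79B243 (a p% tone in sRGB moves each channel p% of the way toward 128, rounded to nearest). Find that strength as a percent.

#71E900 is rgb(113, 233, 0); #79B243 is rgb(121, 178, 67).
On the B channel (widest range): 67 ≈ 0 + (p/100)(128 − 0), so p ≈ 100×(67 − 0)/(128 − 0) = 6700/128 = 52.34.
p = 52 reproduces all three channels after rounding.

52%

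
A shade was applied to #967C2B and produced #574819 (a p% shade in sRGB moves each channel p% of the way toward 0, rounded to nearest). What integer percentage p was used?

#967C2B is rgb(150, 124, 43); #574819 is rgb(87, 72, 25).
On the R channel (widest range): 87 ≈ 150 + (p/100)(0 − 150), so p ≈ 100×(87 − 150)/(0 − 150) = -6300/-150 = 42.00.
p = 42 reproduces all three channels after rounding.

42%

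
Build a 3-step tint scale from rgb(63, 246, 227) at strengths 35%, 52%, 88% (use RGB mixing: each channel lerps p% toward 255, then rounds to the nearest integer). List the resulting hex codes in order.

35%: (63 + 67.2 = 130.2→130, 246 + 3.15 = 249.15→249, 227 + 9.8 = 236.8→237) → #82F9ED
52%: (63 + 99.84 = 162.84→163, 246 + 4.68 = 250.68→251, 227 + 14.56 = 241.56→242) → #A3FBF2
88%: (63 + 168.96 = 231.96→232, 246 + 7.92 = 253.92→254, 227 + 24.64 = 251.64→252) → #E8FEFC

#82F9ED, #A3FBF2, #E8FEFC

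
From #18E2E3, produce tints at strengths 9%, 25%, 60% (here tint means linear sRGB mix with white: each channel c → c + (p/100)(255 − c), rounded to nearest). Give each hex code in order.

#18E2E3 is rgb(24, 226, 227).
9%: (24 + 20.79 = 44.79→45, 226 + 2.61 = 228.61→229, 227 + 2.52 = 229.52→230) → #2DE5E6
25%: (24 + 57.75 = 81.75→82, 226 + 7.25 = 233.25→233, 227 + 7 = 234→234) → #52E9EA
60%: (24 + 138.6 = 162.6→163, 226 + 17.4 = 243.4→243, 227 + 16.8 = 243.8→244) → #A3F3F4

#2DE5E6, #52E9EA, #A3F3F4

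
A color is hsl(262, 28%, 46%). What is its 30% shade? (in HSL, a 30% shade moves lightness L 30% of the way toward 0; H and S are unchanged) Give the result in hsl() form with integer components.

L moves 30% from 46 toward 0: 46 − 13.8 = 32.2 → 32.
H and S are unchanged.

hsl(262, 28%, 32%)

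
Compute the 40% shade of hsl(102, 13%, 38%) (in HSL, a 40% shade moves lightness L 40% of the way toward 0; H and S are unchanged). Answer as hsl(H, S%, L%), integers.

hsl(102, 13%, 23%)

L moves 40% from 38 toward 0: 38 − 15.2 = 22.8 → 23.
H and S are unchanged.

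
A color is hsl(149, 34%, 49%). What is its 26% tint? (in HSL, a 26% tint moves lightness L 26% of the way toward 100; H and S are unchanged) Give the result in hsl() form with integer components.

hsl(149, 34%, 62%)

L moves 26% from 49 toward 100: 49 + 13.26 = 62.26 → 62.
H and S are unchanged.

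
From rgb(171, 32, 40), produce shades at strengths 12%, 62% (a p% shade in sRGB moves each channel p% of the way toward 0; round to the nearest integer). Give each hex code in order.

12%: (171 − 20.52 = 150.48→150, 32 − 3.84 = 28.16→28, 40 − 4.8 = 35.2→35) → #961c23
62%: (171 − 106.02 = 64.98→65, 32 − 19.84 = 12.16→12, 40 − 24.8 = 15.2→15) → #410c0f

#961c23, #410c0f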